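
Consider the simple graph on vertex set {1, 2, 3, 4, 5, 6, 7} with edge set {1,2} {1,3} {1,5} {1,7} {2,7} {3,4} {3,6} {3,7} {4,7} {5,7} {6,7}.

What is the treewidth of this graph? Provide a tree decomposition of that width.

Every bag has size at most 3, so the width is 3 − 1 = 2 and tw(G) ≤ 2. Conversely, {1, 2, 7} is a clique of size 3, and the vertices of any clique must share a bag in every tree decomposition; so some bag has ≥ 3 vertices and tw(G) ≥ 2. Hence tw(G) = 2 exactly.

Treewidth 2.
One such decomposition:
Bags: B1 = {3, 6, 7}  B2 = {3, 4, 7}  B3 = {1, 3, 7}  B4 = {1, 5, 7}  B5 = {1, 2, 7}
Tree: B1–B2, B1–B3, B3–B4, B4–B5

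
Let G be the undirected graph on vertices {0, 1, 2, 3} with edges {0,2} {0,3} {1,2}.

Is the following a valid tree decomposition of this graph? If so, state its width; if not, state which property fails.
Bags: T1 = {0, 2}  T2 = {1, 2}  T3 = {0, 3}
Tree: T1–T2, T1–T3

Yes; width 1.

Checking the three conditions: (i) the bags cover all of {0, 1, 2, 3}; (ii) for each edge, some bag contains both endpoints; (iii) the bags containing any fixed vertex form a subtree. All hold, so the decomposition is valid with width 2 − 1 = 1.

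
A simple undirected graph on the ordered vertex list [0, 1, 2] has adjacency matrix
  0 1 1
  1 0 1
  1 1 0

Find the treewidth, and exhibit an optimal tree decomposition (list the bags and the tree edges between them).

A single bag containing all 3 vertices is trivially a valid decomposition of width 2. For the lower bound, the 3 vertices {0, 1, 2} are pairwise adjacent, and any tree decomposition puts a clique entirely inside one bag — forcing width ≥ 2. The upper and lower bounds meet at 2, so that is the treewidth.

Treewidth 2.
Bags: B1 = {0, 1, 2}
Tree: (single bag)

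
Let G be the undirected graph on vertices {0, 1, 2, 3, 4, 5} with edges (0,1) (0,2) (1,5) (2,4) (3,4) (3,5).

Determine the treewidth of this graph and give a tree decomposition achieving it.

Treewidth 2.
One optimal decomposition is:
Bags: B1 = {0, 1, 2}  B2 = {1, 2, 4}  B3 = {1, 3, 4}  B4 = {1, 3, 5}
Tree: B1–B2, B2–B3, B3–B4

The largest bag has 3 vertices, giving width 2; this decomposition certifies tw(G) ≤ 2. Since 1–0–2–4–3–5–1 is a cycle in G, G is not acyclic. Forests are exactly the graphs of treewidth ≤ 1, so tw(G) ≥ 2. Combining the bounds, tw(G) = 2.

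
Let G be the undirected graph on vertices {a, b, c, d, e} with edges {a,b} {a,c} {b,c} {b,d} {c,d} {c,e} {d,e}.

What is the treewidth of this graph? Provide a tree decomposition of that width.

Treewidth 2.
Bags: B1 = {b, c, d}  B2 = {a, b, c}  B3 = {c, d, e}
Tree: B1–B2, B1–B3

The largest bag has 3 vertices, giving width 2; this decomposition certifies tw(G) ≤ 2. For the lower bound, the 3 vertices {c, d, e} are pairwise adjacent, and any tree decomposition puts a clique entirely inside one bag — forcing width ≥ 2. Hence tw(G) = 2 exactly.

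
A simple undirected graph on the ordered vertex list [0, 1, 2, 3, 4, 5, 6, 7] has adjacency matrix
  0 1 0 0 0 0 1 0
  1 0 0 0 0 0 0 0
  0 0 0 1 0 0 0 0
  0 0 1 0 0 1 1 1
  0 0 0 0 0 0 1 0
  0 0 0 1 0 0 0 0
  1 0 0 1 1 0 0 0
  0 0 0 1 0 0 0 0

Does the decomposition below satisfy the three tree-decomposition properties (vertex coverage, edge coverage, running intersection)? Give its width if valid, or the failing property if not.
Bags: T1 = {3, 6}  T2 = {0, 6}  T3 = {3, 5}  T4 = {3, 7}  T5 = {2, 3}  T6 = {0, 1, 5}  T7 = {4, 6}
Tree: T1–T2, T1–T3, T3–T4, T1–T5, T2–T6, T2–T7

A tree decomposition must satisfy three properties: every vertex lies in some bag; for every edge, both endpoints lie together in some bag; and for every vertex, the bags containing it form a connected subtree. Here bags containing vertex 5 are not connected in the tree, so the decomposition is invalid.

No — bags containing vertex 5 are not connected in the tree.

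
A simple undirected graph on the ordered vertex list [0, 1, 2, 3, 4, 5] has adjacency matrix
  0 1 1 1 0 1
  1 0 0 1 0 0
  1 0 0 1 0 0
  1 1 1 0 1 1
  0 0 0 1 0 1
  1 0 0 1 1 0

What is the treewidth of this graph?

A width-2 tree decomposition is:
Bags: B1 = {0, 3, 5}  B2 = {0, 1, 3}  B3 = {0, 2, 3}  B4 = {3, 4, 5}
Tree: B1–B2, B1–B3, B1–B4
Every bag has size at most 3, so the width is 3 − 1 = 2 and tw(G) ≤ 2. For the lower bound, the 3 vertices {0, 1, 3} are pairwise adjacent, and any tree decomposition puts a clique entirely inside one bag — forcing width ≥ 2. Combining the bounds, tw(G) = 2.

2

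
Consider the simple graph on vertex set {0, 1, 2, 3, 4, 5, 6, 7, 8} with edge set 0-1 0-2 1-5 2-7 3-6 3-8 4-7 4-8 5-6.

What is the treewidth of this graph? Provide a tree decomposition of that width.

The largest bag has 3 vertices, giving width 2; this decomposition certifies tw(G) ≤ 2. For the lower bound, G contains the cycle 8–3–6–5–1–0–2–7–4–8, so G is not a forest; only forests have treewidth ≤ 1, hence tw(G) ≥ 2. Combining the bounds, tw(G) = 2.

Treewidth 2.
Bags: B1 = {3, 6, 8}  B2 = {5, 6, 8}  B3 = {1, 5, 8}  B4 = {0, 1, 8}  B5 = {0, 2, 8}  B6 = {2, 7, 8}  B7 = {4, 7, 8}
Tree: B1–B2, B2–B3, B3–B4, B4–B5, B5–B6, B6–B7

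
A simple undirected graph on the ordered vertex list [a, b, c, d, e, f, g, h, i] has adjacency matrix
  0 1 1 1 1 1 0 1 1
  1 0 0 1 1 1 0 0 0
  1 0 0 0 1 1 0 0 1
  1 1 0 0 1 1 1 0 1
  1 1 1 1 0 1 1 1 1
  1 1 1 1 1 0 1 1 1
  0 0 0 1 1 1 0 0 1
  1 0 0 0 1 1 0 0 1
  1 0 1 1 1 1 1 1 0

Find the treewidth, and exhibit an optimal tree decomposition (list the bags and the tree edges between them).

Treewidth 4.
One such decomposition:
Bags: B1 = {d, e, f, g, i}  B2 = {a, d, e, f, i}  B3 = {a, b, d, e, f}  B4 = {a, c, e, f, i}  B5 = {a, e, f, h, i}
Tree: B1–B2, B2–B3, B2–B4, B2–B5

Each bag holds 5 vertices, so the decomposition has width 4, which upper-bounds the treewidth. For the lower bound, the 5 vertices {a, b, d, e, f} are pairwise adjacent, and any tree decomposition puts a clique entirely inside one bag — forcing width ≥ 4. Combining the bounds, tw(G) = 4.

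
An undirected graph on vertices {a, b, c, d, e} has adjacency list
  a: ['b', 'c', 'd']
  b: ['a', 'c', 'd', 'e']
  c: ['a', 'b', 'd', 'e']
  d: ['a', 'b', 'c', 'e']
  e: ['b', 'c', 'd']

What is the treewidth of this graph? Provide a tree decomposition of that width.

Treewidth 3.
One such decomposition:
Bags: B1 = {a, b, c, d}  B2 = {b, c, d, e}
Tree: B1–B2

The largest bag has 4 vertices, giving width 3; this decomposition certifies tw(G) ≤ 3. Conversely, {b, c, d, e} is a clique of size 4, and the vertices of any clique must share a bag in every tree decomposition; so some bag has ≥ 4 vertices and tw(G) ≥ 3. Combining the bounds, tw(G) = 3.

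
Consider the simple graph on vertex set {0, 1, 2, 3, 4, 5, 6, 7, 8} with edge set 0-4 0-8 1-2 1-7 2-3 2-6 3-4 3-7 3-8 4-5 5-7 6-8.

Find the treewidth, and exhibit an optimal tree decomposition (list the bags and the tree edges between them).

Treewidth 3.
Bags: B1 = {1, 2, 6, 7}  B2 = {2, 3, 6, 7}  B3 = {3, 6, 7, 8}  B4 = {3, 5, 7, 8}  B5 = {3, 4, 5, 8}  B6 = {0, 4, 5, 8}
Tree: B1–B2, B2–B3, B3–B4, B4–B5, B5–B6

Every bag has size at most 4, so the width is 4 − 1 = 3 and tw(G) ≤ 3. For the lower bound: the 4 vertex sets {1,2,6}, {7}, {3}, {0,4,5,8} are disjoint, each induces a connected subgraph, and every pair is joined by at least one edge of G. Contracting each set to a single vertex therefore yields K_{4} as a minor, and since treewidth is minor-monotone, tw(G) ≥ tw(K_{4}) = 3. Combining the bounds, tw(G) = 3.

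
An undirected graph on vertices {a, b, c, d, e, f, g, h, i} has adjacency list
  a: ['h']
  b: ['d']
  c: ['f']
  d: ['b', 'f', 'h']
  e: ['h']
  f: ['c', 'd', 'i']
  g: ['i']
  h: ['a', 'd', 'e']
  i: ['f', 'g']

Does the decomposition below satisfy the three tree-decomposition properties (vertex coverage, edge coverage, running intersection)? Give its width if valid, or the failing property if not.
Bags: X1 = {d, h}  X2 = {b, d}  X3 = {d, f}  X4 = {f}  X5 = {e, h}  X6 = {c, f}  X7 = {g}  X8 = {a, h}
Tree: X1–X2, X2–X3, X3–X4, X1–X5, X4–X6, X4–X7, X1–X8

A tree decomposition must satisfy three properties: every vertex lies in some bag; for every edge, both endpoints lie together in some bag; and for every vertex, the bags containing it form a connected subtree. Here vertex i appears in no bag, so the decomposition is invalid.

No — vertex i appears in no bag.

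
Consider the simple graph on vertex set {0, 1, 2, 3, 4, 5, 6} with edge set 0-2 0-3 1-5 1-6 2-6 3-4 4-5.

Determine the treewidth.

2

A width-2 tree decomposition is:
Bags: B1 = {0, 2, 6}  B2 = {0, 1, 6}  B3 = {0, 1, 5}  B4 = {0, 4, 5}  B5 = {0, 3, 4}
Tree: B1–B2, B2–B3, B3–B4, B4–B5
The largest bag has 3 vertices, giving width 2; this decomposition certifies tw(G) ≤ 2. The edges 0–2–6–1–5–4–3–0 form a cycle, so G is not a tree and its treewidth is at least 2. Hence tw(G) = 2 exactly.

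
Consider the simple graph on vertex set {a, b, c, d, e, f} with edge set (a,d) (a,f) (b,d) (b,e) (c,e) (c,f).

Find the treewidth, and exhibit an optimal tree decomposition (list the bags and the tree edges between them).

Treewidth 2.
Bags: B1 = {b, d, e}  B2 = {c, d, e}  B3 = {c, d, f}  B4 = {a, d, f}
Tree: B1–B2, B2–B3, B3–B4

Every bag has size at most 3, so the width is 3 − 1 = 2 and tw(G) ≤ 2. For the lower bound, G contains the cycle d–b–e–c–f–a–d, so G is not a forest; only forests have treewidth ≤ 1, hence tw(G) ≥ 2. Hence tw(G) = 2 exactly.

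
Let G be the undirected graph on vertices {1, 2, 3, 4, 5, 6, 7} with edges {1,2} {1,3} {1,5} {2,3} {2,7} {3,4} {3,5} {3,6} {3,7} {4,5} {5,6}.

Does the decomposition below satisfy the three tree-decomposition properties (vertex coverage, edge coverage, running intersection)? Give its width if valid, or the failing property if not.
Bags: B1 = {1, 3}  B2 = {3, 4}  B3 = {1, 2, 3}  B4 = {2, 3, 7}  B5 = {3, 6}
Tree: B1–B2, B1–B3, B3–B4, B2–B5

No — vertex 5 appears in no bag.

A tree decomposition must satisfy three properties: every vertex lies in some bag; for every edge, both endpoints lie together in some bag; and for every vertex, the bags containing it form a connected subtree. Here vertex 5 appears in no bag, so the decomposition is invalid.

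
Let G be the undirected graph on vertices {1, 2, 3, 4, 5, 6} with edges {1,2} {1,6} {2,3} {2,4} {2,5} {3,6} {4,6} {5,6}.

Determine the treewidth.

A width-2 tree decomposition is:
Bags: B1 = {2, 4, 6}  B2 = {2, 3, 6}  B3 = {2, 5, 6}  B4 = {1, 2, 6}
Tree: B1–B2, B2–B3, B3–B4
Each bag holds 3 vertices, so the decomposition has width 2, which upper-bounds the treewidth. Since 4–6–3–2–4 is a cycle in G, G is not acyclic. Forests are exactly the graphs of treewidth ≤ 1, so tw(G) ≥ 2. Therefore the treewidth is 2.

2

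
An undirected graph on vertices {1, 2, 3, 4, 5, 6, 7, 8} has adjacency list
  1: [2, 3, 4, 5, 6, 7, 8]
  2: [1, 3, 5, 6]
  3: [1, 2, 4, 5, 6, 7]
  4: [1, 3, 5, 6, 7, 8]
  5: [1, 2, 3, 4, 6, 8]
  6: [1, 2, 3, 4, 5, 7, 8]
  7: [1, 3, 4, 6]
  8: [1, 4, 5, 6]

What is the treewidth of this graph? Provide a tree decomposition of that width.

Treewidth 4.
Bags: B1 = {1, 2, 3, 5, 6}  B2 = {1, 3, 4, 5, 6}  B3 = {1, 4, 5, 6, 8}  B4 = {1, 3, 4, 6, 7}
Tree: B1–B2, B2–B3, B2–B4

Each bag holds 5 vertices, so the decomposition has width 4, which upper-bounds the treewidth. Conversely, {1, 4, 5, 6, 8} is a clique of size 5, and the vertices of any clique must share a bag in every tree decomposition; so some bag has ≥ 5 vertices and tw(G) ≥ 4. Therefore the treewidth is 4.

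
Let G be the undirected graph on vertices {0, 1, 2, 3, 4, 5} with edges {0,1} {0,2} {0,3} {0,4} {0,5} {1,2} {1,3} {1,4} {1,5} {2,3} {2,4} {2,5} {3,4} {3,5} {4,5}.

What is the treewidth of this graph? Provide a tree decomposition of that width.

Treewidth 5.
One optimal decomposition is:
Bags: B1 = {0, 1, 2, 3, 4, 5}
Tree: (single bag)

With just one bag of size 6, the width is 6 − 1 = 5, so tw(G) ≤ 5. For the lower bound, the 6 vertices {0, 1, 2, 3, 4, 5} are pairwise adjacent, and any tree decomposition puts a clique entirely inside one bag — forcing width ≥ 5. Therefore the treewidth is 5.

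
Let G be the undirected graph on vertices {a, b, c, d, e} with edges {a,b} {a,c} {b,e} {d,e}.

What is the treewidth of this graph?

1

A width-1 tree decomposition is:
Bags: B1 = {a, c}  B2 = {a, b}  B3 = {b, e}  B4 = {d, e}
Tree: B1–B2, B2–B3, B3–B4
Each bag holds 2 vertices, so the decomposition has width 1, which upper-bounds the treewidth. G has an edge, so its treewidth is at least 1. Combining the bounds, tw(G) = 1.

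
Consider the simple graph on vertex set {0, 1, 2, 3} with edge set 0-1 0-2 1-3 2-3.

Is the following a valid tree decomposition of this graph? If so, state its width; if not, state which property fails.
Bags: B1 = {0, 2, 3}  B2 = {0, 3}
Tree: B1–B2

A tree decomposition must satisfy three properties: every vertex lies in some bag; for every edge, both endpoints lie together in some bag; and for every vertex, the bags containing it form a connected subtree. Here vertex 1 appears in no bag, so the decomposition is invalid.

No — vertex 1 appears in no bag.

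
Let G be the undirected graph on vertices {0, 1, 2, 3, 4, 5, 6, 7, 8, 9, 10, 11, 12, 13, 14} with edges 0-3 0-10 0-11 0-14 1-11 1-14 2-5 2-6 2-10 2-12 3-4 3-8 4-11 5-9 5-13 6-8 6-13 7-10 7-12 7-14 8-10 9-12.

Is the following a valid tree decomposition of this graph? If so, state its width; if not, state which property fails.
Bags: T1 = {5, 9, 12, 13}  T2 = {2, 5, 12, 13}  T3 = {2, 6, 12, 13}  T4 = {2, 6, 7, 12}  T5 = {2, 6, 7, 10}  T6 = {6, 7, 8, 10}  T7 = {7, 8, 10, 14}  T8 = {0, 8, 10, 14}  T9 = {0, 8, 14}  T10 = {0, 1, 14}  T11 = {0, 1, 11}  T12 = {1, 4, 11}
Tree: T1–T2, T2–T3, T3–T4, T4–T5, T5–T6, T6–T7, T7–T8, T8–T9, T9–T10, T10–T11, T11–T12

A tree decomposition must satisfy three properties: every vertex lies in some bag; for every edge, both endpoints lie together in some bag; and for every vertex, the bags containing it form a connected subtree. Here vertex 3 appears in no bag, so the decomposition is invalid.

No — vertex 3 appears in no bag.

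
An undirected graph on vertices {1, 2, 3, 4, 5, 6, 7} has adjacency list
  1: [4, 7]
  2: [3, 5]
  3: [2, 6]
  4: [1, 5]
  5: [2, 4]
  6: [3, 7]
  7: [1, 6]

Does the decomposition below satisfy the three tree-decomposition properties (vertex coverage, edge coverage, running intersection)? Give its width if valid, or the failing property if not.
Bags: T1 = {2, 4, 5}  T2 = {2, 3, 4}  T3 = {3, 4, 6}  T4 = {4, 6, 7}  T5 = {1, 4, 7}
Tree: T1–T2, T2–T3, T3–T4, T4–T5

Vertex coverage: the bags together contain {1, 2, 3, 4, 5, 6, 7}, the full vertex set. Edge coverage: each edge of G has both endpoints in at least one bag. Running intersection: for every vertex, the bags containing it form a connected subtree. All three properties hold, so this is a valid tree decomposition of width max|bag| − 1 = 2, and hence tw(G) ≤ 2.

Yes; width 2.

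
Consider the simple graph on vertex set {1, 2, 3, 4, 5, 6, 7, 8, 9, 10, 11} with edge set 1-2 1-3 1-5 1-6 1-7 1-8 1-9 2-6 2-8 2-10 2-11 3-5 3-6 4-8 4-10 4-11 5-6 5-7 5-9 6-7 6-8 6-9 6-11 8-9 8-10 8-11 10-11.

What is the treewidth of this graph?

A width-3 tree decomposition is:
Bags: B1 = {1, 5, 6, 9}  B2 = {1, 3, 5, 6}  B3 = {1, 6, 8, 9}  B4 = {1, 2, 6, 8}  B5 = {2, 6, 8, 11}  B6 = {1, 5, 6, 7}  B7 = {2, 8, 10, 11}  B8 = {4, 8, 10, 11}
Tree: B1–B2, B1–B3, B3–B4, B4–B5, B1–B6, B5–B7, B7–B8
Each bag holds 4 vertices, so the decomposition has width 3, which upper-bounds the treewidth. Conversely, {2, 8, 10, 11} is a clique of size 4, and the vertices of any clique must share a bag in every tree decomposition; so some bag has ≥ 4 vertices and tw(G) ≥ 3. Hence tw(G) = 3 exactly.

3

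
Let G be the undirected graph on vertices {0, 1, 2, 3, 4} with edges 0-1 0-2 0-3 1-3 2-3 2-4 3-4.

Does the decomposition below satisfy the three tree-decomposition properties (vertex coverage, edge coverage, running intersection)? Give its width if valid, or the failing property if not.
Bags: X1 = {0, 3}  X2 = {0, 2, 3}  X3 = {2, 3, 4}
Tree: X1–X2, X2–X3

No — vertex 1 appears in no bag.

A tree decomposition must satisfy three properties: every vertex lies in some bag; for every edge, both endpoints lie together in some bag; and for every vertex, the bags containing it form a connected subtree. Here vertex 1 appears in no bag, so the decomposition is invalid.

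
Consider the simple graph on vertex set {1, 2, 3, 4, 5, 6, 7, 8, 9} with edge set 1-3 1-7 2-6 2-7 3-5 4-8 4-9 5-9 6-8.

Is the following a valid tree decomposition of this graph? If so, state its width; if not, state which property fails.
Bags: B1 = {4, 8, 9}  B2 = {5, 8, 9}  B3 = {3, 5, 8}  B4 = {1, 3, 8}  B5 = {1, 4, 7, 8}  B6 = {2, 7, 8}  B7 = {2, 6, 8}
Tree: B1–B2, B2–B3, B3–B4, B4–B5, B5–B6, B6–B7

No — bags containing vertex 4 are not connected in the tree.

A tree decomposition must satisfy three properties: every vertex lies in some bag; for every edge, both endpoints lie together in some bag; and for every vertex, the bags containing it form a connected subtree. Here bags containing vertex 4 are not connected in the tree, so the decomposition is invalid.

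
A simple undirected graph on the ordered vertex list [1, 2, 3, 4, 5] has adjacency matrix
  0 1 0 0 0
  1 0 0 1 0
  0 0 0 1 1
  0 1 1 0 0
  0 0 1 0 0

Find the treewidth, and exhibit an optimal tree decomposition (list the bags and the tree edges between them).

Every bag has size at most 2, so the width is 2 − 1 = 1 and tw(G) ≤ 1. Since G has at least one edge (e.g. 1–2), it is not an edgeless graph, so tw(G) ≥ 1. The upper and lower bounds meet at 1, so that is the treewidth.

Treewidth 1.
One optimal decomposition is:
Bags: B1 = {1, 2}  B2 = {2, 4}  B3 = {3, 4}  B4 = {3, 5}
Tree: B1–B2, B2–B3, B3–B4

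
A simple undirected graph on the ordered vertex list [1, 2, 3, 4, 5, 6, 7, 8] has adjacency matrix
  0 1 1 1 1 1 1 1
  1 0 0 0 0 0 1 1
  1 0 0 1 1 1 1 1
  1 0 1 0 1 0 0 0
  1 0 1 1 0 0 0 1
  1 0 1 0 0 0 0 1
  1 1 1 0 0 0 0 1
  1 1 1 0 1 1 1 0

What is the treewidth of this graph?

A width-3 tree decomposition is:
Bags: B1 = {1, 3, 7, 8}  B2 = {1, 2, 7, 8}  B3 = {1, 3, 6, 8}  B4 = {1, 3, 5, 8}  B5 = {1, 3, 4, 5}
Tree: B1–B2, B1–B3, B3–B4, B4–B5
Each bag holds 4 vertices, so the decomposition has width 3, which upper-bounds the treewidth. For the lower bound, the 4 vertices {1, 2, 7, 8} are pairwise adjacent, and any tree decomposition puts a clique entirely inside one bag — forcing width ≥ 3. Hence tw(G) = 3 exactly.

3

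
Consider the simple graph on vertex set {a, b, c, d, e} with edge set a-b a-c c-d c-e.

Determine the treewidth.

A width-1 tree decomposition is:
Bags: B1 = {c, e}  B2 = {a, c}  B3 = {c, d}  B4 = {a, b}
Tree: B1–B2, B1–B3, B2–B4
Every bag has size at most 2, so the width is 2 − 1 = 1 and tw(G) ≤ 1. Since G has at least one edge (e.g. e–c), it is not an edgeless graph, so tw(G) ≥ 1. Combining the bounds, tw(G) = 1.

1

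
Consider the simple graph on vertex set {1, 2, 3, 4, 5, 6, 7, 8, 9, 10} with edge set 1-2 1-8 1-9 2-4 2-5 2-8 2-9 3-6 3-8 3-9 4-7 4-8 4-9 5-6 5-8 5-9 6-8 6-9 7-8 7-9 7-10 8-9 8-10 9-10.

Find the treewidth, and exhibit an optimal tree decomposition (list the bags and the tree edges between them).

Treewidth 3.
Bags: B1 = {2, 4, 8, 9}  B2 = {4, 7, 8, 9}  B3 = {2, 5, 8, 9}  B4 = {1, 2, 8, 9}  B5 = {7, 8, 9, 10}  B6 = {5, 6, 8, 9}  B7 = {3, 6, 8, 9}
Tree: B1–B2, B1–B3, B3–B4, B2–B5, B3–B6, B6–B7

Each bag holds 4 vertices, so the decomposition has width 3, which upper-bounds the treewidth. For the lower bound, the 4 vertices {1, 2, 8, 9} are pairwise adjacent, and any tree decomposition puts a clique entirely inside one bag — forcing width ≥ 3. Hence tw(G) = 3 exactly.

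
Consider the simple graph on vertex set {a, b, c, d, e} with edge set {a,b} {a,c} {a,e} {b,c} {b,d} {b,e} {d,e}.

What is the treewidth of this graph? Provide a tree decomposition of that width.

Treewidth 2.
One such decomposition:
Bags: B1 = {a, b, c}  B2 = {a, b, e}  B3 = {b, d, e}
Tree: B1–B2, B2–B3

The largest bag has 3 vertices, giving width 2; this decomposition certifies tw(G) ≤ 2. Conversely, {b, d, e} is a clique of size 3, and the vertices of any clique must share a bag in every tree decomposition; so some bag has ≥ 3 vertices and tw(G) ≥ 2. Hence tw(G) = 2 exactly.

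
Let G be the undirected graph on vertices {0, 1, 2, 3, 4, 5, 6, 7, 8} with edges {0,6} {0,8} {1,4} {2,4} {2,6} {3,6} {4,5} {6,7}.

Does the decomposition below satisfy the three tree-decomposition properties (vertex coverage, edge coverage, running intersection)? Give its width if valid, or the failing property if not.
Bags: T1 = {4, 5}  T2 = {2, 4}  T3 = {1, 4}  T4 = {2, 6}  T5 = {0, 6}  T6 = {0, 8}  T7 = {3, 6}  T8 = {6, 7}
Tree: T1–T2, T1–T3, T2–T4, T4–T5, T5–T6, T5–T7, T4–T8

Checking the three conditions: (i) the bags cover all of {0, 1, 2, 3, 4, 5, 6, 7, 8}; (ii) for each edge, some bag contains both endpoints; (iii) the bags containing any fixed vertex form a subtree. All hold, so the decomposition is valid with width 2 − 1 = 1.

Yes; width 1.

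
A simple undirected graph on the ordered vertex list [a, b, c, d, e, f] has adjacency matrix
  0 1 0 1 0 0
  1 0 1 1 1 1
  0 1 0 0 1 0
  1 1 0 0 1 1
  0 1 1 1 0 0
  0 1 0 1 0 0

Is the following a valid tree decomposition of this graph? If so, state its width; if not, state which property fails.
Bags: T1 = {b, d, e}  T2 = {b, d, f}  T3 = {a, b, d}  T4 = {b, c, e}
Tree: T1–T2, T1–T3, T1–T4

Vertex coverage: the bags together contain {a, b, c, d, e, f}, the full vertex set. Edge coverage: each edge of G has both endpoints in at least one bag. Running intersection: for every vertex, the bags containing it form a connected subtree. All three properties hold, so this is a valid tree decomposition of width max|bag| − 1 = 2, and hence tw(G) ≤ 2.

Yes; width 2.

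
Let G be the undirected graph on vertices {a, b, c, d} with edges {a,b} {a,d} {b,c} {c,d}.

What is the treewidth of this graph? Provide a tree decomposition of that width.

The largest bag has 3 vertices, giving width 2; this decomposition certifies tw(G) ≤ 2. The edges a–b–c–d–a form a cycle, so G is not a tree and its treewidth is at least 2. Hence tw(G) = 2 exactly.

Treewidth 2.
One optimal decomposition is:
Bags: B1 = {a, b, c}  B2 = {a, c, d}
Tree: B1–B2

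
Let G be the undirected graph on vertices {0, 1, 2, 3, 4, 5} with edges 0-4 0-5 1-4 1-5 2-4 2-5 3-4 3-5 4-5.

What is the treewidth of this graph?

A width-2 tree decomposition is:
Bags: B1 = {2, 4, 5}  B2 = {0, 4, 5}  B3 = {3, 4, 5}  B4 = {1, 4, 5}
Tree: B1–B2, B2–B3, B3–B4
Each bag holds 3 vertices, so the decomposition has width 2, which upper-bounds the treewidth. On the other hand G contains the 3-clique {0, 4, 5}. A clique must lie in a single bag of any decomposition, so no decomposition can have width below 2. Combining the bounds, tw(G) = 2.

2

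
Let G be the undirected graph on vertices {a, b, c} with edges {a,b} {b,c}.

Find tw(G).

1

A width-1 tree decomposition is:
Bags: B1 = {a, b}  B2 = {b, c}
Tree: B1–B2
Every bag has size at most 2, so the width is 2 − 1 = 1 and tw(G) ≤ 1. G has an edge, so its treewidth is at least 1. Hence tw(G) = 1 exactly.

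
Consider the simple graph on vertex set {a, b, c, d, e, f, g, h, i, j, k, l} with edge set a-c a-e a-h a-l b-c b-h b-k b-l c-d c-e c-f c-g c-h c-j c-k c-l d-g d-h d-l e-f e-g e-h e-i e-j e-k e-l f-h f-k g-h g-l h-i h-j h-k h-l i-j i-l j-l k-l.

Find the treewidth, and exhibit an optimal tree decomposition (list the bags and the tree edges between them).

Treewidth 4.
One such decomposition:
Bags: B1 = {c, e, h, k, l}  B2 = {c, e, g, h, l}  B3 = {a, c, e, h, l}  B4 = {c, d, g, h, l}  B5 = {c, e, h, j, l}  B6 = {b, c, h, k, l}  B7 = {c, e, f, h, k}  B8 = {e, h, i, j, l}
Tree: B1–B2, B1–B3, B2–B4, B2–B5, B1–B6, B1–B7, B5–B8

Every bag has size at most 5, so the width is 5 − 1 = 4 and tw(G) ≤ 4. For the lower bound, the 5 vertices {c, e, f, h, k} are pairwise adjacent, and any tree decomposition puts a clique entirely inside one bag — forcing width ≥ 4. Combining the bounds, tw(G) = 4.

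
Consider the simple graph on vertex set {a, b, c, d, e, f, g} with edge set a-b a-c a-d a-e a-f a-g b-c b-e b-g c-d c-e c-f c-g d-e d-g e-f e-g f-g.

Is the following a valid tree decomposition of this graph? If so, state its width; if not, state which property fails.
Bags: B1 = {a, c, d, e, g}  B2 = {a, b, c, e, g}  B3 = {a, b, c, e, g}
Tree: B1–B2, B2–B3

A tree decomposition must satisfy three properties: every vertex lies in some bag; for every edge, both endpoints lie together in some bag; and for every vertex, the bags containing it form a connected subtree. Here vertex f appears in no bag, so the decomposition is invalid.

No — vertex f appears in no bag.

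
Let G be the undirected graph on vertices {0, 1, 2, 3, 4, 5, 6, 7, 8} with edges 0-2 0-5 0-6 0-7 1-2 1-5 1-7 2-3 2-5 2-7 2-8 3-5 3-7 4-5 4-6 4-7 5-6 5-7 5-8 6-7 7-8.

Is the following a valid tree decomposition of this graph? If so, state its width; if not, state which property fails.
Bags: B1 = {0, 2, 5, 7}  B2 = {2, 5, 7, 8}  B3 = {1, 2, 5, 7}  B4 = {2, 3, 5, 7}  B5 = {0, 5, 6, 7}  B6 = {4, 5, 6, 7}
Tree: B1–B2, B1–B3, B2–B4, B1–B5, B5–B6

Yes; width 3.

Checking the three conditions: (i) the bags cover all of {0, 1, 2, 3, 4, 5, 6, 7, 8}; (ii) for each edge, some bag contains both endpoints; (iii) the bags containing any fixed vertex form a subtree. All hold, so the decomposition is valid with width 4 − 1 = 3.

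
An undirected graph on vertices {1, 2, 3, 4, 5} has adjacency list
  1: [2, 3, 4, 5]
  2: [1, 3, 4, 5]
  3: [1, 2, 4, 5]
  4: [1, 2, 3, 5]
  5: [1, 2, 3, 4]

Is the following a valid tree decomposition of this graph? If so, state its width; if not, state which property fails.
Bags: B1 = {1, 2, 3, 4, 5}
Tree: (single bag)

Checking the three conditions: (i) the bags cover all of {1, 2, 3, 4, 5}; (ii) for each edge, some bag contains both endpoints; (iii) the bags containing any fixed vertex form a subtree. All hold, so the decomposition is valid with width 5 − 1 = 4.

Yes; width 4.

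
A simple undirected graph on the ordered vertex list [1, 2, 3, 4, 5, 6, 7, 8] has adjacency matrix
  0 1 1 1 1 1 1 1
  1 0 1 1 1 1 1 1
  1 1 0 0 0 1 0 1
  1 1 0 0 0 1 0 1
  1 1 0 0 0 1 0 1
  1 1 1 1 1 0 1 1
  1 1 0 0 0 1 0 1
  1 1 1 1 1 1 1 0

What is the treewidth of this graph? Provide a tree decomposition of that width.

Each bag holds 5 vertices, so the decomposition has width 4, which upper-bounds the treewidth. For the lower bound, the 5 vertices {1, 2, 3, 6, 8} are pairwise adjacent, and any tree decomposition puts a clique entirely inside one bag — forcing width ≥ 4. The upper and lower bounds meet at 4, so that is the treewidth.

Treewidth 4.
Bags: B1 = {1, 2, 6, 7, 8}  B2 = {1, 2, 4, 6, 8}  B3 = {1, 2, 3, 6, 8}  B4 = {1, 2, 5, 6, 8}
Tree: B1–B2, B1–B3, B3–B4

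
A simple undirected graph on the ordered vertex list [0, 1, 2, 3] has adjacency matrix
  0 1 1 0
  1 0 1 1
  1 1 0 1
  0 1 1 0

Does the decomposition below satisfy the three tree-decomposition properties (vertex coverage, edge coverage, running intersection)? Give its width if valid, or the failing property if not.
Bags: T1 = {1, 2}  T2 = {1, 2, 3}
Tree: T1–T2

A tree decomposition must satisfy three properties: every vertex lies in some bag; for every edge, both endpoints lie together in some bag; and for every vertex, the bags containing it form a connected subtree. Here vertex 0 appears in no bag, so the decomposition is invalid.

No — vertex 0 appears in no bag.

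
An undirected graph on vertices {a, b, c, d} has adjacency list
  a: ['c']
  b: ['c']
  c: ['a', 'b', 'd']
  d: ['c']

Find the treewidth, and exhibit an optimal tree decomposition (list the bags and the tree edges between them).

Treewidth 1.
One optimal decomposition is:
Bags: B1 = {c, d}  B2 = {b, c}  B3 = {a, c}
Tree: B1–B2, B1–B3

Each bag holds 2 vertices, so the decomposition has width 1, which upper-bounds the treewidth. Since G has at least one edge (e.g. c–d), it is not an edgeless graph, so tw(G) ≥ 1. Hence tw(G) = 1 exactly.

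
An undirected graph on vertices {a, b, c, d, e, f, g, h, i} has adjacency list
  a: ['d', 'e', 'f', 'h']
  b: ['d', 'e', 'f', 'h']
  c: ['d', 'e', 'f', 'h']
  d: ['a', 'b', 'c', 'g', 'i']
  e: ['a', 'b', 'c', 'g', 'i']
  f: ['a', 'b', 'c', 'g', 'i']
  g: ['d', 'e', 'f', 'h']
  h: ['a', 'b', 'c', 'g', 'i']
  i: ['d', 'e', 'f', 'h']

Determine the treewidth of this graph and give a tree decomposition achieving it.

The largest bag has 5 vertices, giving width 4; this decomposition certifies tw(G) ≤ 4. For the lower bound: the 5 vertex sets {a,e}, {c,f}, {g,h}, {d}, {i} are disjoint, each induces a connected subgraph, and every pair is joined by at least one edge of G. Contracting each set to a single vertex therefore yields K_{5} as a minor, and since treewidth is minor-monotone, tw(G) ≥ tw(K_{5}) = 4. Combining the bounds, tw(G) = 4.

Treewidth 4.
Bags: B1 = {a, d, e, f, h}  B2 = {c, d, e, f, h}  B3 = {d, e, f, g, h}  B4 = {d, e, f, h, i}  B5 = {b, d, e, f, h}
Tree: B1–B2, B2–B3, B3–B4, B4–B5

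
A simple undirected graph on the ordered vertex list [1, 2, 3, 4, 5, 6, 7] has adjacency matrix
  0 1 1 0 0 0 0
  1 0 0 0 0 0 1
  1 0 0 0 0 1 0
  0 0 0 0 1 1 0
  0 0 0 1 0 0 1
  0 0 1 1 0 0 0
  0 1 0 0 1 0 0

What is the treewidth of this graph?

A width-2 tree decomposition is:
Bags: B1 = {2, 5, 7}  B2 = {2, 4, 5}  B3 = {2, 4, 6}  B4 = {2, 3, 6}  B5 = {1, 2, 3}
Tree: B1–B2, B2–B3, B3–B4, B4–B5
The largest bag has 3 vertices, giving width 2; this decomposition certifies tw(G) ≤ 2. For the lower bound, G contains the cycle 2–7–5–4–6–3–1–2, so G is not a forest; only forests have treewidth ≤ 1, hence tw(G) ≥ 2. Combining the bounds, tw(G) = 2.

2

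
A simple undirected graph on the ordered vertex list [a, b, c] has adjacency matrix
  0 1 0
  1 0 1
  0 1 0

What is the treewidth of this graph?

A width-1 tree decomposition is:
Bags: B1 = {a, b}  B2 = {b, c}
Tree: B1–B2
Each bag holds 2 vertices, so the decomposition has width 1, which upper-bounds the treewidth. G has an edge, so its treewidth is at least 1. Combining the bounds, tw(G) = 1.

1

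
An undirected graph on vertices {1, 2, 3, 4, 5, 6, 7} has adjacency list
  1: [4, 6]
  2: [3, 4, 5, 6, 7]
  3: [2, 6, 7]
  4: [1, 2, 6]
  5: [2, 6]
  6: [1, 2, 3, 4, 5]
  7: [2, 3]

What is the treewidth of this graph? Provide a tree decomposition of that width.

Each bag holds 3 vertices, so the decomposition has width 2, which upper-bounds the treewidth. On the other hand G contains the 3-clique {1, 4, 6}. A clique must lie in a single bag of any decomposition, so no decomposition can have width below 2. Therefore the treewidth is 2.

Treewidth 2.
Bags: B1 = {2, 3, 6}  B2 = {2, 4, 6}  B3 = {1, 4, 6}  B4 = {2, 5, 6}  B5 = {2, 3, 7}
Tree: B1–B2, B2–B3, B1–B4, B1–B5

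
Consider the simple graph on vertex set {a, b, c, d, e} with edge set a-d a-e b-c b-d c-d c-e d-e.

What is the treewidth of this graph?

2

A width-2 tree decomposition is:
Bags: B1 = {b, c, d}  B2 = {c, d, e}  B3 = {a, d, e}
Tree: B1–B2, B2–B3
Every bag has size at most 3, so the width is 3 − 1 = 2 and tw(G) ≤ 2. For the lower bound, the 3 vertices {c, d, e} are pairwise adjacent, and any tree decomposition puts a clique entirely inside one bag — forcing width ≥ 2. The upper and lower bounds meet at 2, so that is the treewidth.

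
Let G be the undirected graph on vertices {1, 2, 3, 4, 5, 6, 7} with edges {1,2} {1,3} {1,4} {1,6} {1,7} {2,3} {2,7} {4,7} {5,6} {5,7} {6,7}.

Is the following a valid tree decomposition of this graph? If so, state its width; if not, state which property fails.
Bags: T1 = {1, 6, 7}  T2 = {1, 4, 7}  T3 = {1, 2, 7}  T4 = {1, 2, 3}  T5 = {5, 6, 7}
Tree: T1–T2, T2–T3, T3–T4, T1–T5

Yes; width 2.

Every vertex of G appears in some bag (union = {1, 2, 3, 4, 5, 6, 7}); every edge is covered by a bag; and for each vertex v the set of bags containing v is connected in the bag tree. The decomposition is therefore valid. The largest bag has 3 vertices, so the width is 2.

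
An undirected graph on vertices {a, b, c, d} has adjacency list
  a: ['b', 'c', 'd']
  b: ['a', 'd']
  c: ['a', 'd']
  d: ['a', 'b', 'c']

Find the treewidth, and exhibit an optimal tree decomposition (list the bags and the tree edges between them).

Treewidth 2.
One optimal decomposition is:
Bags: B1 = {a, c, d}  B2 = {a, b, d}
Tree: B1–B2

The largest bag has 3 vertices, giving width 2; this decomposition certifies tw(G) ≤ 2. For the lower bound, the 3 vertices {a, c, d} are pairwise adjacent, and any tree decomposition puts a clique entirely inside one bag — forcing width ≥ 2. The upper and lower bounds meet at 2, so that is the treewidth.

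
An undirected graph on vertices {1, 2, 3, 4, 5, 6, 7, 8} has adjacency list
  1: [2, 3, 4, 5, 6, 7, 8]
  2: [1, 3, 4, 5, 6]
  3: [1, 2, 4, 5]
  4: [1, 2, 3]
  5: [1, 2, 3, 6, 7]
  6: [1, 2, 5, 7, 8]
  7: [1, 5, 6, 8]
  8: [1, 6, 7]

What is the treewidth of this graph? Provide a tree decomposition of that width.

Each bag holds 4 vertices, so the decomposition has width 3, which upper-bounds the treewidth. Conversely, {1, 6, 7, 8} is a clique of size 4, and the vertices of any clique must share a bag in every tree decomposition; so some bag has ≥ 4 vertices and tw(G) ≥ 3. Therefore the treewidth is 3.

Treewidth 3.
Bags: B1 = {1, 2, 3, 5}  B2 = {1, 2, 5, 6}  B3 = {1, 5, 6, 7}  B4 = {1, 2, 3, 4}  B5 = {1, 6, 7, 8}
Tree: B1–B2, B2–B3, B1–B4, B3–B5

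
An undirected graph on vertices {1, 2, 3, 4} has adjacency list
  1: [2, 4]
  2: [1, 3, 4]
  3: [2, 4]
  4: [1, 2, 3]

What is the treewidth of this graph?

A width-2 tree decomposition is:
Bags: B1 = {2, 3, 4}  B2 = {1, 2, 4}
Tree: B1–B2
The largest bag has 3 vertices, giving width 2; this decomposition certifies tw(G) ≤ 2. On the other hand G contains the 3-clique {1, 2, 4}. A clique must lie in a single bag of any decomposition, so no decomposition can have width below 2. Combining the bounds, tw(G) = 2.

2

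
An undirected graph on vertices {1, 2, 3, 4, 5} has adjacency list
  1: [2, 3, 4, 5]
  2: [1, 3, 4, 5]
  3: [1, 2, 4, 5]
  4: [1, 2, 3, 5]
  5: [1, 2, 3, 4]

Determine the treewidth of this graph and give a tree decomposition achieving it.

Treewidth 4.
One optimal decomposition is:
Bags: B1 = {1, 2, 3, 4, 5}
Tree: (single bag)

A single bag containing all 5 vertices is trivially a valid decomposition of width 4. Conversely, {1, 2, 3, 4, 5} is a clique of size 5, and the vertices of any clique must share a bag in every tree decomposition; so some bag has ≥ 5 vertices and tw(G) ≥ 4. The upper and lower bounds meet at 4, so that is the treewidth.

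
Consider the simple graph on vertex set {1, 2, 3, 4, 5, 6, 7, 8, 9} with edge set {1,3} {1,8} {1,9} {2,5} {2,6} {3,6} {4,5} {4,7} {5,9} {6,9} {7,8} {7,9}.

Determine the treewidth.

3

A width-3 tree decomposition is:
Bags: B1 = {4, 5, 7, 8}  B2 = {5, 7, 8, 9}  B3 = {1, 5, 8, 9}  B4 = {1, 2, 5, 9}  B5 = {1, 2, 6, 9}  B6 = {1, 2, 3, 6}
Tree: B1–B2, B2–B3, B3–B4, B4–B5, B5–B6
Each bag holds 4 vertices, so the decomposition has width 3, which upper-bounds the treewidth. For the lower bound: the 4 vertex sets {4,7,8}, {5}, {9}, {1,2,3,6} are disjoint, each induces a connected subgraph, and every pair is joined by at least one edge of G. Contracting each set to a single vertex therefore yields K_{4} as a minor, and since treewidth is minor-monotone, tw(G) ≥ tw(K_{4}) = 3. The upper and lower bounds meet at 3, so that is the treewidth.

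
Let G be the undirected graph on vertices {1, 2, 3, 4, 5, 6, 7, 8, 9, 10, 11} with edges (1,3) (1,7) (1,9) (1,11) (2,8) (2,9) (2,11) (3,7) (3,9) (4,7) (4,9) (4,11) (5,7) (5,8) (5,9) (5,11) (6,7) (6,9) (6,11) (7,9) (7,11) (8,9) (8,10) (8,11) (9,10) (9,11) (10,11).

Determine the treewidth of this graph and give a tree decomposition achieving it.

Treewidth 3.
One such decomposition:
Bags: B1 = {5, 7, 9, 11}  B2 = {4, 7, 9, 11}  B3 = {5, 8, 9, 11}  B4 = {6, 7, 9, 11}  B5 = {1, 7, 9, 11}  B6 = {1, 3, 7, 9}  B7 = {2, 8, 9, 11}  B8 = {8, 9, 10, 11}
Tree: B1–B2, B1–B3, B1–B4, B2–B5, B5–B6, B3–B7, B3–B8

Every bag has size at most 4, so the width is 4 − 1 = 3 and tw(G) ≤ 3. For the lower bound, the 4 vertices {2, 8, 9, 11} are pairwise adjacent, and any tree decomposition puts a clique entirely inside one bag — forcing width ≥ 3. Hence tw(G) = 3 exactly.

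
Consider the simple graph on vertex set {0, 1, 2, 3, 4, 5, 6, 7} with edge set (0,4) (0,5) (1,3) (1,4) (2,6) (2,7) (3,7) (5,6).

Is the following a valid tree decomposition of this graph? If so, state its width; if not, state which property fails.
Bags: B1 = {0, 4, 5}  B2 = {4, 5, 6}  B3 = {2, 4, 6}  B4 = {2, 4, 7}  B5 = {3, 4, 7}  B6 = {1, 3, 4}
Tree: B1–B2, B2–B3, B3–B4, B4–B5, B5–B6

Checking the three conditions: (i) the bags cover all of {0, 1, 2, 3, 4, 5, 6, 7}; (ii) for each edge, some bag contains both endpoints; (iii) the bags containing any fixed vertex form a subtree. All hold, so the decomposition is valid with width 3 − 1 = 2.

Yes; width 2.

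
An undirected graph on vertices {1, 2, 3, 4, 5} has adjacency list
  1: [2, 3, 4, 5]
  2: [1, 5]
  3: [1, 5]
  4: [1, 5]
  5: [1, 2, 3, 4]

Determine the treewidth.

2

A width-2 tree decomposition is:
Bags: B1 = {1, 3, 5}  B2 = {1, 2, 5}  B3 = {1, 4, 5}
Tree: B1–B2, B2–B3
Every bag has size at most 3, so the width is 3 − 1 = 2 and tw(G) ≤ 2. Conversely, {1, 2, 5} is a clique of size 3, and the vertices of any clique must share a bag in every tree decomposition; so some bag has ≥ 3 vertices and tw(G) ≥ 2. Therefore the treewidth is 2.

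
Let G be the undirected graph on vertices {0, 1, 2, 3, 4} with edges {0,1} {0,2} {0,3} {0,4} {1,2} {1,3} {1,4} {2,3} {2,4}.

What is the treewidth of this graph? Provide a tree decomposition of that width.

Treewidth 3.
Bags: B1 = {0, 1, 2, 4}  B2 = {0, 1, 2, 3}
Tree: B1–B2

Each bag holds 4 vertices, so the decomposition has width 3, which upper-bounds the treewidth. On the other hand G contains the 4-clique {0, 1, 2, 3}. A clique must lie in a single bag of any decomposition, so no decomposition can have width below 3. Therefore the treewidth is 3.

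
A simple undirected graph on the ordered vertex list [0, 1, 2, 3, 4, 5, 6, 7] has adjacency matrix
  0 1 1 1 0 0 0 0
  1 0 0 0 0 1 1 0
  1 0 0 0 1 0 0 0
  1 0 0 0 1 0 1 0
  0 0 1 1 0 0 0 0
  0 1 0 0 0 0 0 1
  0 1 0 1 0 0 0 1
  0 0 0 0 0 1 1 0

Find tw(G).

A width-2 tree decomposition is:
Bags: B1 = {2, 3, 4}  B2 = {0, 2, 3}  B3 = {0, 3, 6}  B4 = {0, 1, 6}  B5 = {1, 6, 7}  B6 = {1, 5, 7}
Tree: B1–B2, B2–B3, B3–B4, B4–B5, B5–B6
The largest bag has 3 vertices, giving width 2; this decomposition certifies tw(G) ≤ 2. The edges 4–2–0–3–4 form a cycle, so G is not a tree and its treewidth is at least 2. Therefore the treewidth is 2.

2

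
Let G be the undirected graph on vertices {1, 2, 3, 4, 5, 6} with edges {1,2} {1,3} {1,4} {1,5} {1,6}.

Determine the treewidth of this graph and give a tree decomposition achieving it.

Treewidth 1.
One such decomposition:
Bags: B1 = {1, 2}  B2 = {1, 3}  B3 = {1, 6}  B4 = {1, 5}  B5 = {1, 4}
Tree: B1–B2, B2–B3, B3–B4, B1–B5

Every bag has size at most 2, so the width is 2 − 1 = 1 and tw(G) ≤ 1. Any graph with an edge has treewidth ≥ 1, and G has the edge 1–2. Combining the bounds, tw(G) = 1.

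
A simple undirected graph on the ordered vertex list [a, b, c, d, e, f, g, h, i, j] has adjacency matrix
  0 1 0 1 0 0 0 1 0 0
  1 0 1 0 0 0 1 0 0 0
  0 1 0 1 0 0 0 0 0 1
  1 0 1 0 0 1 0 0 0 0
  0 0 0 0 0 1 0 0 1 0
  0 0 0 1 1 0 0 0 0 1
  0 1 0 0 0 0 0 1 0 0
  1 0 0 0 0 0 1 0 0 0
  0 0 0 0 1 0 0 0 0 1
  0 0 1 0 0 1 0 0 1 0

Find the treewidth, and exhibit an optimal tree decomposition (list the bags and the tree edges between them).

Every bag has size at most 3, so the width is 3 − 1 = 2 and tw(G) ≤ 2. The edges g–h–a–b–g form a cycle, so G is not a tree and its treewidth is at least 2. Combining the bounds, tw(G) = 2.

Treewidth 2.
Bags: B1 = {b, g, h}  B2 = {a, b, h}  B3 = {a, b, c}  B4 = {a, c, d}  B5 = {c, d, j}  B6 = {d, f, j}  B7 = {f, i, j}  B8 = {e, f, i}
Tree: B1–B2, B2–B3, B3–B4, B4–B5, B5–B6, B6–B7, B7–B8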